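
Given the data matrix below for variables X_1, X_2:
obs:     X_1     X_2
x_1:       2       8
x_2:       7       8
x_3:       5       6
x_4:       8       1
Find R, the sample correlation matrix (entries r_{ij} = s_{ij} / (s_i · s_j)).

Step 1 — column means:
  mean(X_1) = (2 + 7 + 5 + 8) / 4 = 22/4 = 5.5
  mean(X_2) = (8 + 8 + 6 + 1) / 4 = 23/4 = 5.75

Step 2 — sample variances and covariances s[i,j] = (1/(n-1)) · Σ_k (x_{k,i} - mean_i) · (x_{k,j} - mean_j), with n-1 = 3:
  s[X_1,X_1] = ((-3.5)·(-3.5) + (1.5)·(1.5) + (-0.5)·(-0.5) + (2.5)·(2.5)) / 3 = 21/3 = 7
  s[X_1,X_2] = ((-3.5)·(2.25) + (1.5)·(2.25) + (-0.5)·(0.25) + (2.5)·(-4.75)) / 3 = -16.5/3 = -5.5
  s[X_2,X_2] = ((2.25)·(2.25) + (2.25)·(2.25) + (0.25)·(0.25) + (-4.75)·(-4.75)) / 3 = 32.75/3 = 10.9167
  Sample standard deviations s_i = √(s[i,i]):
  s(X_1) = √(7) = 2.6458
  s(X_2) = √(10.9167) = 3.304

Step 3 — r_{ij} = s_{ij} / (s_i · s_j):
  r[X_1,X_1] = 1 (diagonal).
  r[X_1,X_2] = -5.5 / (2.6458 · 3.304) = -5.5 / 8.7417 = -0.6292
  r[X_2,X_2] = 1 (diagonal).

R is symmetric with unit diagonal. Assembling:

R = [[1, -0.6292],
 [-0.6292, 1]]


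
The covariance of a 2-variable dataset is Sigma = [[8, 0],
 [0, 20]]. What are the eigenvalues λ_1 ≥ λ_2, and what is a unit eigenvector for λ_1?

Step 1 — characteristic polynomial of 2×2 Sigma:
  det(Sigma - λI) = λ² - trace · λ + det = 0.
  trace = 8 + 20 = 28, det = 8·20 - (0)² = 160.
Step 2 — discriminant:
  Δ = trace² - 4·det = 784 - 640 = 144.
Step 3 — eigenvalues:
  λ = (trace ± √Δ)/2 = (28 ± 12)/2,
  λ_1 = 20,  λ_2 = 8.

Step 4 — unit eigenvector for λ_1: Sigma is diagonal, so its eigenvectors are the coordinate axes. λ_1 = 20 is the diagonal entry on the second coordinate axis, hence
  v_1 = (0, 1) (||v_1|| = 1).

λ_1 = 20,  λ_2 = 8;  v_1 ≈ (0, 1)


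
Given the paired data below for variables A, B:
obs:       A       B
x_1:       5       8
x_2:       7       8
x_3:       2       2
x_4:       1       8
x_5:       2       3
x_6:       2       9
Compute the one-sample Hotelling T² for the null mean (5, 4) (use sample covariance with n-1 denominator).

Step 1 — sample mean vector:
  mean(A) = (5 + 7 + 2 + 1 + 2 + 2) / 6 = 19/6 = 3.1667
  mean(B) = (8 + 8 + 2 + 8 + 3 + 9) / 6 = 38/6 = 6.3333
  x̄ = (3.1667, 6.3333),  deviation x̄ - mu_0 = (3.1667, 6.3333) - (5, 4) = (-1.8333, 2.3333).

Step 2 — sample covariance matrix, S[i,j] = (1/(n-1)) · Σ_k (x_{k,i} - mean_i) · (x_{k,j} - mean_j), divisor n-1 = 5:
  S[A,A] = ((1.8333)·(1.8333) + (3.8333)·(3.8333) + (-1.1667)·(-1.1667) + (-2.1667)·(-2.1667) + (-1.1667)·(-1.1667) + (-1.1667)·(-1.1667)) / 5 = 26.8333/5 = 5.3667
  S[A,B] = ((1.8333)·(1.6667) + (3.8333)·(1.6667) + (-1.1667)·(-4.3333) + (-2.1667)·(1.6667) + (-1.1667)·(-3.3333) + (-1.1667)·(2.6667)) / 5 = 11.6667/5 = 2.3333
  S[B,B] = ((1.6667)·(1.6667) + (1.6667)·(1.6667) + (-4.3333)·(-4.3333) + (1.6667)·(1.6667) + (-3.3333)·(-3.3333) + (2.6667)·(2.6667)) / 5 = 45.3333/5 = 9.0667
  S = [[5.3667, 2.3333],
 [2.3333, 9.0667]].

Step 3 — invert S. det(S) = 5.3667·9.0667 - (2.3333)² = 43.2133.
  S^{-1} = (1/det) · [[d, -b], [-b, a]] = [[0.2098, -0.054],
 [-0.054, 0.1242]].

Step 4 — quadratic form (x̄ - mu_0)^T · S^{-1} · (x̄ - mu_0):
  S^{-1} · (x̄ - mu_0) = (-0.5106, 0.3888),
  (x̄ - mu_0)^T · [...] = (-1.8333)·(-0.5106) + (2.3333)·(0.3888) = 1.8433.

Step 5 — scale by n: T² = 6 · 1.8433 = 11.0599.

T² ≈ 11.0599


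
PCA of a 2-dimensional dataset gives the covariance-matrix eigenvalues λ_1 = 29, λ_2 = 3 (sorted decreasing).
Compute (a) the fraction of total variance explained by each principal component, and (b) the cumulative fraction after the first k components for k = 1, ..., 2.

Step 1 — total variance = trace(Sigma) = Σ λ_i = 29 + 3 = 32.

Step 2 — fraction explained by component i = λ_i / Σ λ:
  PC1: 29/32 = 0.9062
  PC2: 3/32 = 0.0938

Step 3 — cumulative fraction after k components = (λ_1 + ... + λ_k) / Σ λ:
  k = 1: 29/32 = 0.9062
  k = 2: (29 + 3)/32 = 32/32 = 1

Summary (fraction, with percent):

explained: PC1 0.9062 (90.62%), PC2 0.0938 (9.38%);  cumulative: 0.9062, 1


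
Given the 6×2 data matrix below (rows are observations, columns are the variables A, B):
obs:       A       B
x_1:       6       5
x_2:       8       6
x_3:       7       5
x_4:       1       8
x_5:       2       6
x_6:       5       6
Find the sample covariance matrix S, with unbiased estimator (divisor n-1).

Step 1 — column means:
  mean(A) = (6 + 8 + 7 + 1 + 2 + 5) / 6 = 29/6 = 4.8333
  mean(B) = (5 + 6 + 5 + 8 + 6 + 6) / 6 = 36/6 = 6

Step 2 — sample covariance S[i,j] = (1/(n-1)) · Σ_k (x_{k,i} - mean_i) · (x_{k,j} - mean_j), with n-1 = 5.
  S[A,A] = ((1.1667)·(1.1667) + (3.1667)·(3.1667) + (2.1667)·(2.1667) + (-3.8333)·(-3.8333) + (-2.8333)·(-2.8333) + (0.1667)·(0.1667)) / 5 = 38.8333/5 = 7.7667
  S[A,B] = ((1.1667)·(-1) + (3.1667)·(0) + (2.1667)·(-1) + (-3.8333)·(2) + (-2.8333)·(0) + (0.1667)·(0)) / 5 = -11/5 = -2.2
  S[B,B] = ((-1)·(-1) + (0)·(0) + (-1)·(-1) + (2)·(2) + (0)·(0) + (0)·(0)) / 5 = 6/5 = 1.2

S is symmetric (S[j,i] = S[i,j]). Assembling:

S = [[7.7667, -2.2],
 [-2.2, 1.2]]


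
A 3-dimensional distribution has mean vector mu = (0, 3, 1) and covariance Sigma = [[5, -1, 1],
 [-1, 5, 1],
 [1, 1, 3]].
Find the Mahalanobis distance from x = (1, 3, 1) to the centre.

Step 1 — centre the observation: (x - mu) = (1, 0, 0).

Step 2 — invert Sigma (cofactor / det for 3×3, or solve directly):
  Sigma^{-1} = [[0.2333, 0.0667, -0.1],
 [0.0667, 0.2333, -0.1],
 [-0.1, -0.1, 0.4]].

Step 3 — form the quadratic (x - mu)^T · Sigma^{-1} · (x - mu):
  Sigma^{-1} · (x - mu) = (0.2333, 0.0667, -0.1).
  (x - mu)^T · [Sigma^{-1} · (x - mu)] = (1)·(0.2333) + (0)·(0.0667) + (0)·(-0.1) = 0.2333.

Step 4 — take square root: d = √(0.2333) ≈ 0.483.

d(x, mu) = √(0.2333) ≈ 0.483


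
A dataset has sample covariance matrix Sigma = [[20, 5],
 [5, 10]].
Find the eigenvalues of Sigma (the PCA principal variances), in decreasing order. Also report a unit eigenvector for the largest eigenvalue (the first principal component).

Step 1 — characteristic polynomial of 2×2 Sigma:
  det(Sigma - λI) = λ² - trace · λ + det = 0.
  trace = 20 + 10 = 30, det = 20·10 - (5)² = 175.
Step 2 — discriminant:
  Δ = trace² - 4·det = 900 - 700 = 200.
Step 3 — eigenvalues:
  λ = (trace ± √Δ)/2 = (30 ± 14.1421)/2,
  λ_1 = 22.0711,  λ_2 = 7.9289.

Step 4 — unit eigenvector for λ_1: solve (Sigma - λ_1 I)v = 0. First row:
  (20 - 22.0711)·v_x + (5)·v_y = 0, i.e. (-2.0711)·v_x + (5)·v_y = 0,
  so v ∝ (b, λ_1 - a) = (5, 2.0711) = u.
  ||u|| = √((5)² + (2.0711)²) = √(29.2893) ≈ 5.412,
  v_1 = u/||u|| ≈ (0.9239, 0.3827) (||v_1|| = 1).

λ_1 = 22.0711,  λ_2 = 7.9289;  v_1 ≈ (0.9239, 0.3827)


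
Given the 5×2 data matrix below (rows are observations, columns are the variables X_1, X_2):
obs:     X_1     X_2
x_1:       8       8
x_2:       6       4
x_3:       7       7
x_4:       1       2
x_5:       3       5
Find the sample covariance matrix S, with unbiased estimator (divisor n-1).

Step 1 — column means:
  mean(X_1) = (8 + 6 + 7 + 1 + 3) / 5 = 25/5 = 5
  mean(X_2) = (8 + 4 + 7 + 2 + 5) / 5 = 26/5 = 5.2

Step 2 — sample covariance S[i,j] = (1/(n-1)) · Σ_k (x_{k,i} - mean_i) · (x_{k,j} - mean_j), with n-1 = 4.
  S[X_1,X_1] = ((3)·(3) + (1)·(1) + (2)·(2) + (-4)·(-4) + (-2)·(-2)) / 4 = 34/4 = 8.5
  S[X_1,X_2] = ((3)·(2.8) + (1)·(-1.2) + (2)·(1.8) + (-4)·(-3.2) + (-2)·(-0.2)) / 4 = 24/4 = 6
  S[X_2,X_2] = ((2.8)·(2.8) + (-1.2)·(-1.2) + (1.8)·(1.8) + (-3.2)·(-3.2) + (-0.2)·(-0.2)) / 4 = 22.8/4 = 5.7

S is symmetric (S[j,i] = S[i,j]). Assembling:

S = [[8.5, 6],
 [6, 5.7]]


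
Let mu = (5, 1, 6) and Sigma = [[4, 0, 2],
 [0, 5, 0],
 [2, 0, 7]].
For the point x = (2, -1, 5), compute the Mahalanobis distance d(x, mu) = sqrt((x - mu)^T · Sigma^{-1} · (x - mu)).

Step 1 — centre the observation: (x - mu) = (-3, -2, -1).

Step 2 — invert Sigma (cofactor / det for 3×3, or solve directly):
  Sigma^{-1} = [[0.2917, 0, -0.0833],
 [0, 0.2, 0],
 [-0.0833, 0, 0.1667]].

Step 3 — form the quadratic (x - mu)^T · Sigma^{-1} · (x - mu):
  Sigma^{-1} · (x - mu) = (-0.7917, -0.4, 0.0833).
  (x - mu)^T · [Sigma^{-1} · (x - mu)] = (-3)·(-0.7917) + (-2)·(-0.4) + (-1)·(0.0833) = 3.0917.

Step 4 — take square root: d = √(3.0917) ≈ 1.7583.

d(x, mu) = √(3.0917) ≈ 1.7583


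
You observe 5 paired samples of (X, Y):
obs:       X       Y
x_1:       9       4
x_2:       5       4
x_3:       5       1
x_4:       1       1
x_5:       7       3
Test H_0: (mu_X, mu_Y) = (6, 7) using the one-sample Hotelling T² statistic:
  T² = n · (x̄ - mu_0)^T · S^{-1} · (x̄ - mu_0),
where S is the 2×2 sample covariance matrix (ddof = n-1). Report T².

Step 1 — sample mean vector:
  mean(X) = (9 + 5 + 5 + 1 + 7) / 5 = 27/5 = 5.4
  mean(Y) = (4 + 4 + 1 + 1 + 3) / 5 = 13/5 = 2.6
  x̄ = (5.4, 2.6),  deviation x̄ - mu_0 = (5.4, 2.6) - (6, 7) = (-0.6, -4.4).

Step 2 — sample covariance matrix, S[i,j] = (1/(n-1)) · Σ_k (x_{k,i} - mean_i) · (x_{k,j} - mean_j), divisor n-1 = 4:
  S[X,X] = ((3.6)·(3.6) + (-0.4)·(-0.4) + (-0.4)·(-0.4) + (-4.4)·(-4.4) + (1.6)·(1.6)) / 4 = 35.2/4 = 8.8
  S[X,Y] = ((3.6)·(1.4) + (-0.4)·(1.4) + (-0.4)·(-1.6) + (-4.4)·(-1.6) + (1.6)·(0.4)) / 4 = 12.8/4 = 3.2
  S[Y,Y] = ((1.4)·(1.4) + (1.4)·(1.4) + (-1.6)·(-1.6) + (-1.6)·(-1.6) + (0.4)·(0.4)) / 4 = 9.2/4 = 2.3
  S = [[8.8, 3.2],
 [3.2, 2.3]].

Step 3 — invert S. det(S) = 8.8·2.3 - (3.2)² = 10.
  S^{-1} = (1/det) · [[d, -b], [-b, a]] = [[0.23, -0.32],
 [-0.32, 0.88]].

Step 4 — quadratic form (x̄ - mu_0)^T · S^{-1} · (x̄ - mu_0):
  S^{-1} · (x̄ - mu_0) = (1.27, -3.68),
  (x̄ - mu_0)^T · [...] = (-0.6)·(1.27) + (-4.4)·(-3.68) = 15.43.

Step 5 — scale by n: T² = 5 · 15.43 = 77.15.

T² ≈ 77.15


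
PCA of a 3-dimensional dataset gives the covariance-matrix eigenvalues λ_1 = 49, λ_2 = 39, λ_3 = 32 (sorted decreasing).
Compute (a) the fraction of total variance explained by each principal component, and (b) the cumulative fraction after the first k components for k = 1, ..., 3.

Step 1 — total variance = trace(Sigma) = Σ λ_i = 49 + 39 + 32 = 120.

Step 2 — fraction explained by component i = λ_i / Σ λ:
  PC1: 49/120 = 0.4083
  PC2: 39/120 = 0.325
  PC3: 32/120 = 0.2667

Step 3 — cumulative fraction after k components = (λ_1 + ... + λ_k) / Σ λ:
  k = 1: 49/120 = 0.4083
  k = 2: (49 + 39)/120 = 88/120 = 0.7333
  k = 3: (49 + 39 + 32)/120 = 120/120 = 1

Summary (fraction, with percent):

explained: PC1 0.4083 (40.83%), PC2 0.325 (32.5%), PC3 0.2667 (26.67%);  cumulative: 0.4083, 0.7333, 1


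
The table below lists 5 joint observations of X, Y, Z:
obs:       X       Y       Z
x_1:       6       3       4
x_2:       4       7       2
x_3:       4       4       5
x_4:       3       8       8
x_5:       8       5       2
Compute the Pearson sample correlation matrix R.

Step 1 — column means:
  mean(X) = (6 + 4 + 4 + 3 + 8) / 5 = 25/5 = 5
  mean(Y) = (3 + 7 + 4 + 8 + 5) / 5 = 27/5 = 5.4
  mean(Z) = (4 + 2 + 5 + 8 + 2) / 5 = 21/5 = 4.2

Step 2 — sample variances and covariances s[i,j] = (1/(n-1)) · Σ_k (x_{k,i} - mean_i) · (x_{k,j} - mean_j), with n-1 = 4:
  s[X,X] = ((1)·(1) + (-1)·(-1) + (-1)·(-1) + (-2)·(-2) + (3)·(3)) / 4 = 16/4 = 4
  s[X,Y] = ((1)·(-2.4) + (-1)·(1.6) + (-1)·(-1.4) + (-2)·(2.6) + (3)·(-0.4)) / 4 = -9/4 = -2.25
  s[X,Z] = ((1)·(-0.2) + (-1)·(-2.2) + (-1)·(0.8) + (-2)·(3.8) + (3)·(-2.2)) / 4 = -13/4 = -3.25
  s[Y,Y] = ((-2.4)·(-2.4) + (1.6)·(1.6) + (-1.4)·(-1.4) + (2.6)·(2.6) + (-0.4)·(-0.4)) / 4 = 17.2/4 = 4.3
  s[Y,Z] = ((-2.4)·(-0.2) + (1.6)·(-2.2) + (-1.4)·(0.8) + (2.6)·(3.8) + (-0.4)·(-2.2)) / 4 = 6.6/4 = 1.65
  s[Z,Z] = ((-0.2)·(-0.2) + (-2.2)·(-2.2) + (0.8)·(0.8) + (3.8)·(3.8) + (-2.2)·(-2.2)) / 4 = 24.8/4 = 6.2
  Sample standard deviations s_i = √(s[i,i]):
  s(X) = √(4) = 2
  s(Y) = √(4.3) = 2.0736
  s(Z) = √(6.2) = 2.49

Step 3 — r_{ij} = s_{ij} / (s_i · s_j):
  r[X,X] = 1 (diagonal).
  r[X,Y] = -2.25 / (2 · 2.0736) = -2.25 / 4.1473 = -0.5425
  r[X,Z] = -3.25 / (2 · 2.49) = -3.25 / 4.98 = -0.6526
  r[Y,Y] = 1 (diagonal).
  r[Y,Z] = 1.65 / (2.0736 · 2.49) = 1.65 / 5.1633 = 0.3196
  r[Z,Z] = 1 (diagonal).

R is symmetric with unit diagonal. Assembling:

R = [[1, -0.5425, -0.6526],
 [-0.5425, 1, 0.3196],
 [-0.6526, 0.3196, 1]]


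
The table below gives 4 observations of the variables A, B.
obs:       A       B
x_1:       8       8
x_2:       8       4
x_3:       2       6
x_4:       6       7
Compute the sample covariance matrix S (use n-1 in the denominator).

Step 1 — column means:
  mean(A) = (8 + 8 + 2 + 6) / 4 = 24/4 = 6
  mean(B) = (8 + 4 + 6 + 7) / 4 = 25/4 = 6.25

Step 2 — sample covariance S[i,j] = (1/(n-1)) · Σ_k (x_{k,i} - mean_i) · (x_{k,j} - mean_j), with n-1 = 3.
  S[A,A] = ((2)·(2) + (2)·(2) + (-4)·(-4) + (0)·(0)) / 3 = 24/3 = 8
  S[A,B] = ((2)·(1.75) + (2)·(-2.25) + (-4)·(-0.25) + (0)·(0.75)) / 3 = 0/3 = 0
  S[B,B] = ((1.75)·(1.75) + (-2.25)·(-2.25) + (-0.25)·(-0.25) + (0.75)·(0.75)) / 3 = 8.75/3 = 2.9167

S is symmetric (S[j,i] = S[i,j]). Assembling:

S = [[8, 0],
 [0, 2.9167]]


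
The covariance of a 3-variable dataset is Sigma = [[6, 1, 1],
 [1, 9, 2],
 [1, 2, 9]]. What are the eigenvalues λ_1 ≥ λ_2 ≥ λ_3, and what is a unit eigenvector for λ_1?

Step 1 — characteristic polynomial p(λ) = det(λI - Sigma) = λ³ - tr·λ² + c_1·λ - det, where tr = trace, c_1 = sum of the principal 2×2 minors, det = det(Sigma):
  tr = 6 + 9 + 9 = 24,
  c_1 = (6·9 - (1)²) + (6·9 - (1)²) + (9·9 - (2)²) = 53 + 53 + 77 = 183,
  det = 6·(9·9 - (2)²) - (1)·((1)·9 - (2)·(1)) + (1)·((1)·(2) - 9·(1)) = 6·(77) - (1)·(7) + (1)·(-7) = 448.
  So p(λ) = λ³ - 24λ² + 183λ - 448.
Step 2 — look for an integer root (rational root theorem: any rational root is an integer divisor of 448). Testing λ = 7:
  p(7) = 343 - 1176 + 1281 - 448 = 0  ✓
  Dividing out (λ - 7): p(λ) = (λ - 7)(λ² - 17λ + 64).
Step 3 — remaining eigenvalues from the quadratic λ² - 17λ + 64 = 0:
  Δ = 17² - 4·64 = 289 - 256 = 33,  λ = (17 ± √33)/2 = (17 ± 5.7446)/2 ≈ 11.3723 or 5.6277.
  Sorted: λ_1 = 11.3723,  λ_2 = 7,  λ_3 = 5.6277  (check: sum = 24 = tr ✓).

Step 4 — unit eigenvector for λ_1 ≈ 11.3723: v spans the null space of (Sigma - λ_1 I), whose rows are
  r_1 = (-5.3723, 1, 1),  r_2 = (1, -2.3723, 2),  r_3 = (1, 2, -2.3723).
  v is orthogonal to every row, so take v ∝ r_1 × r_2 = ((1)·(2) - (1)·(-2.3723), (1)·(1) - (-5.3723)·(2), (-5.3723)·(-2.3723) - (1)·(1)) ≈ (4.3723, 11.7446, 11.7446).
  Let u = (4.3723, 11.7446, 11.7446).
  ||u|| = √((4.3723)² + (11.7446)² + (11.7446)²) = √(294.9863) ≈ 17.1752,  v_1 = u/||u|| ≈ (0.2546, 0.6838, 0.6838) (||v_1|| = 1).

λ_1 = 11.3723,  λ_2 = 7,  λ_3 = 5.6277;  v_1 ≈ (0.2546, 0.6838, 0.6838)


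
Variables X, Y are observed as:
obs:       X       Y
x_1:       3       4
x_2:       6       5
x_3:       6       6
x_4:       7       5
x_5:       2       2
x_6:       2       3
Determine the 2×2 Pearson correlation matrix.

Step 1 — column means:
  mean(X) = (3 + 6 + 6 + 7 + 2 + 2) / 6 = 26/6 = 4.3333
  mean(Y) = (4 + 5 + 6 + 5 + 2 + 3) / 6 = 25/6 = 4.1667

Step 2 — sample variances and covariances s[i,j] = (1/(n-1)) · Σ_k (x_{k,i} - mean_i) · (x_{k,j} - mean_j), with n-1 = 5:
  s[X,X] = ((-1.3333)·(-1.3333) + (1.6667)·(1.6667) + (1.6667)·(1.6667) + (2.6667)·(2.6667) + (-2.3333)·(-2.3333) + (-2.3333)·(-2.3333)) / 5 = 25.3333/5 = 5.0667
  s[X,Y] = ((-1.3333)·(-0.1667) + (1.6667)·(0.8333) + (1.6667)·(1.8333) + (2.6667)·(0.8333) + (-2.3333)·(-2.1667) + (-2.3333)·(-1.1667)) / 5 = 14.6667/5 = 2.9333
  s[Y,Y] = ((-0.1667)·(-0.1667) + (0.8333)·(0.8333) + (1.8333)·(1.8333) + (0.8333)·(0.8333) + (-2.1667)·(-2.1667) + (-1.1667)·(-1.1667)) / 5 = 10.8333/5 = 2.1667
  Sample standard deviations s_i = √(s[i,i]):
  s(X) = √(5.0667) = 2.2509
  s(Y) = √(2.1667) = 1.472

Step 3 — r_{ij} = s_{ij} / (s_i · s_j):
  r[X,X] = 1 (diagonal).
  r[X,Y] = 2.9333 / (2.2509 · 1.472) = 2.9333 / 3.3133 = 0.8853
  r[Y,Y] = 1 (diagonal).

R is symmetric with unit diagonal. Assembling:

R = [[1, 0.8853],
 [0.8853, 1]]


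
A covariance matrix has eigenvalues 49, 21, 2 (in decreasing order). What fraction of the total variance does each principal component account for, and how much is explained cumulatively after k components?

Step 1 — total variance = trace(Sigma) = Σ λ_i = 49 + 21 + 2 = 72.

Step 2 — fraction explained by component i = λ_i / Σ λ:
  PC1: 49/72 = 0.6806
  PC2: 21/72 = 0.2917
  PC3: 2/72 = 0.0278

Step 3 — cumulative fraction after k components = (λ_1 + ... + λ_k) / Σ λ:
  k = 1: 49/72 = 0.6806
  k = 2: (49 + 21)/72 = 70/72 = 0.9722
  k = 3: (49 + 21 + 2)/72 = 72/72 = 1

Summary (fraction, with percent):

explained: PC1 0.6806 (68.06%), PC2 0.2917 (29.17%), PC3 0.0278 (2.78%);  cumulative: 0.6806, 0.9722, 1


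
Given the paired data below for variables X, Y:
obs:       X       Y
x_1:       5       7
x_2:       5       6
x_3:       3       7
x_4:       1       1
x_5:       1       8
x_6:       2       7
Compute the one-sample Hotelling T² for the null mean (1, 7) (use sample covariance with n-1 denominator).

Step 1 — sample mean vector:
  mean(X) = (5 + 5 + 3 + 1 + 1 + 2) / 6 = 17/6 = 2.8333
  mean(Y) = (7 + 6 + 7 + 1 + 8 + 7) / 6 = 36/6 = 6
  x̄ = (2.8333, 6),  deviation x̄ - mu_0 = (2.8333, 6) - (1, 7) = (1.8333, -1).

Step 2 — sample covariance matrix, S[i,j] = (1/(n-1)) · Σ_k (x_{k,i} - mean_i) · (x_{k,j} - mean_j), divisor n-1 = 5:
  S[X,X] = ((2.1667)·(2.1667) + (2.1667)·(2.1667) + (0.1667)·(0.1667) + (-1.8333)·(-1.8333) + (-1.8333)·(-1.8333) + (-0.8333)·(-0.8333)) / 5 = 16.8333/5 = 3.3667
  S[X,Y] = ((2.1667)·(1) + (2.1667)·(0) + (0.1667)·(1) + (-1.8333)·(-5) + (-1.8333)·(2) + (-0.8333)·(1)) / 5 = 7/5 = 1.4
  S[Y,Y] = ((1)·(1) + (0)·(0) + (1)·(1) + (-5)·(-5) + (2)·(2) + (1)·(1)) / 5 = 32/5 = 6.4
  S = [[3.3667, 1.4],
 [1.4, 6.4]].

Step 3 — invert S. det(S) = 3.3667·6.4 - (1.4)² = 19.5867.
  S^{-1} = (1/det) · [[d, -b], [-b, a]] = [[0.3268, -0.0715],
 [-0.0715, 0.1719]].

Step 4 — quadratic form (x̄ - mu_0)^T · S^{-1} · (x̄ - mu_0):
  S^{-1} · (x̄ - mu_0) = (0.6705, -0.3029),
  (x̄ - mu_0)^T · [...] = (1.8333)·(0.6705) + (-1)·(-0.3029) = 1.5322.

Step 5 — scale by n: T² = 6 · 1.5322 = 9.1933.

T² ≈ 9.1933


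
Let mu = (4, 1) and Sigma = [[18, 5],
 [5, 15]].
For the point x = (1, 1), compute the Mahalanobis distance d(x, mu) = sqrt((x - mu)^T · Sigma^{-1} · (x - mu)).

Step 1 — centre the observation: (x - mu) = (-3, 0).

Step 2 — invert Sigma. det(Sigma) = 18·15 - (5)² = 245.
  Sigma^{-1} = (1/det) · [[d, -b], [-b, a]] = [[0.0612, -0.0204],
 [-0.0204, 0.0735]].

Step 3 — form the quadratic (x - mu)^T · Sigma^{-1} · (x - mu):
  Sigma^{-1} · (x - mu) = (-0.1837, 0.0612).
  (x - mu)^T · [Sigma^{-1} · (x - mu)] = (-3)·(-0.1837) + (0)·(0.0612) = 0.551.

Step 4 — take square root: d = √(0.551) ≈ 0.7423.

d(x, mu) = √(0.551) ≈ 0.7423


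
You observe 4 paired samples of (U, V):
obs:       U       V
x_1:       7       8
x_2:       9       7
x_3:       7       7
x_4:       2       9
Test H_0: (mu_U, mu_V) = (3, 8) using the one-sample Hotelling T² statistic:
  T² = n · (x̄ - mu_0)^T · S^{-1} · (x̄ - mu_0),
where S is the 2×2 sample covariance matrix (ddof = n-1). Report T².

Step 1 — sample mean vector:
  mean(U) = (7 + 9 + 7 + 2) / 4 = 25/4 = 6.25
  mean(V) = (8 + 7 + 7 + 9) / 4 = 31/4 = 7.75
  x̄ = (6.25, 7.75),  deviation x̄ - mu_0 = (6.25, 7.75) - (3, 8) = (3.25, -0.25).

Step 2 — sample covariance matrix, S[i,j] = (1/(n-1)) · Σ_k (x_{k,i} - mean_i) · (x_{k,j} - mean_j), divisor n-1 = 3:
  S[U,U] = ((0.75)·(0.75) + (2.75)·(2.75) + (0.75)·(0.75) + (-4.25)·(-4.25)) / 3 = 26.75/3 = 8.9167
  S[U,V] = ((0.75)·(0.25) + (2.75)·(-0.75) + (0.75)·(-0.75) + (-4.25)·(1.25)) / 3 = -7.75/3 = -2.5833
  S[V,V] = ((0.25)·(0.25) + (-0.75)·(-0.75) + (-0.75)·(-0.75) + (1.25)·(1.25)) / 3 = 2.75/3 = 0.9167
  S = [[8.9167, -2.5833],
 [-2.5833, 0.9167]].

Step 3 — invert S. det(S) = 8.9167·0.9167 - (-2.5833)² = 1.5.
  S^{-1} = (1/det) · [[d, -b], [-b, a]] = [[0.6111, 1.7222],
 [1.7222, 5.9444]].

Step 4 — quadratic form (x̄ - mu_0)^T · S^{-1} · (x̄ - mu_0):
  S^{-1} · (x̄ - mu_0) = (1.5556, 4.1111),
  (x̄ - mu_0)^T · [...] = (3.25)·(1.5556) + (-0.25)·(4.1111) = 4.0278.

Step 5 — scale by n: T² = 4 · 4.0278 = 16.1111.

T² ≈ 16.1111


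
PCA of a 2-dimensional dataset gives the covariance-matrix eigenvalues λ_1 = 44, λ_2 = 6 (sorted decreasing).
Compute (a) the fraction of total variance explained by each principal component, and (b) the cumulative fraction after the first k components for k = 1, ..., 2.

Step 1 — total variance = trace(Sigma) = Σ λ_i = 44 + 6 = 50.

Step 2 — fraction explained by component i = λ_i / Σ λ:
  PC1: 44/50 = 0.88
  PC2: 6/50 = 0.12

Step 3 — cumulative fraction after k components = (λ_1 + ... + λ_k) / Σ λ:
  k = 1: 44/50 = 0.88
  k = 2: (44 + 6)/50 = 50/50 = 1

Summary (fraction, with percent):

explained: PC1 0.88 (88%), PC2 0.12 (12%);  cumulative: 0.88, 1


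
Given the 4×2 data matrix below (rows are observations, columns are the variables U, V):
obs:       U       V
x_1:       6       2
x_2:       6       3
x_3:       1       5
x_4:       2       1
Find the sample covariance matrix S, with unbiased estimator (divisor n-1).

Step 1 — column means:
  mean(U) = (6 + 6 + 1 + 2) / 4 = 15/4 = 3.75
  mean(V) = (2 + 3 + 5 + 1) / 4 = 11/4 = 2.75

Step 2 — sample covariance S[i,j] = (1/(n-1)) · Σ_k (x_{k,i} - mean_i) · (x_{k,j} - mean_j), with n-1 = 3.
  S[U,U] = ((2.25)·(2.25) + (2.25)·(2.25) + (-2.75)·(-2.75) + (-1.75)·(-1.75)) / 3 = 20.75/3 = 6.9167
  S[U,V] = ((2.25)·(-0.75) + (2.25)·(0.25) + (-2.75)·(2.25) + (-1.75)·(-1.75)) / 3 = -4.25/3 = -1.4167
  S[V,V] = ((-0.75)·(-0.75) + (0.25)·(0.25) + (2.25)·(2.25) + (-1.75)·(-1.75)) / 3 = 8.75/3 = 2.9167

S is symmetric (S[j,i] = S[i,j]). Assembling:

S = [[6.9167, -1.4167],
 [-1.4167, 2.9167]]


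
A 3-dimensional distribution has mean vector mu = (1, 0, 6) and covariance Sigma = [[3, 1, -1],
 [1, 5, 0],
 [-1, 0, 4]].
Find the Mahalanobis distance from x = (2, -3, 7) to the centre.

Step 1 — centre the observation: (x - mu) = (1, -3, 1).

Step 2 — invert Sigma (cofactor / det for 3×3, or solve directly):
  Sigma^{-1} = [[0.3922, -0.0784, 0.098],
 [-0.0784, 0.2157, -0.0196],
 [0.098, -0.0196, 0.2745]].

Step 3 — form the quadratic (x - mu)^T · Sigma^{-1} · (x - mu):
  Sigma^{-1} · (x - mu) = (0.7255, -0.7451, 0.4314).
  (x - mu)^T · [Sigma^{-1} · (x - mu)] = (1)·(0.7255) + (-3)·(-0.7451) + (1)·(0.4314) = 3.3922.

Step 4 — take square root: d = √(3.3922) ≈ 1.8418.

d(x, mu) = √(3.3922) ≈ 1.8418


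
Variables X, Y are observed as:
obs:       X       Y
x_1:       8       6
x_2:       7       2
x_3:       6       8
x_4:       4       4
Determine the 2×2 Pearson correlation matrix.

Step 1 — column means:
  mean(X) = (8 + 7 + 6 + 4) / 4 = 25/4 = 6.25
  mean(Y) = (6 + 2 + 8 + 4) / 4 = 20/4 = 5

Step 2 — sample variances and covariances s[i,j] = (1/(n-1)) · Σ_k (x_{k,i} - mean_i) · (x_{k,j} - mean_j), with n-1 = 3:
  s[X,X] = ((1.75)·(1.75) + (0.75)·(0.75) + (-0.25)·(-0.25) + (-2.25)·(-2.25)) / 3 = 8.75/3 = 2.9167
  s[X,Y] = ((1.75)·(1) + (0.75)·(-3) + (-0.25)·(3) + (-2.25)·(-1)) / 3 = 1/3 = 0.3333
  s[Y,Y] = ((1)·(1) + (-3)·(-3) + (3)·(3) + (-1)·(-1)) / 3 = 20/3 = 6.6667
  Sample standard deviations s_i = √(s[i,i]):
  s(X) = √(2.9167) = 1.7078
  s(Y) = √(6.6667) = 2.582

Step 3 — r_{ij} = s_{ij} / (s_i · s_j):
  r[X,X] = 1 (diagonal).
  r[X,Y] = 0.3333 / (1.7078 · 2.582) = 0.3333 / 4.4096 = 0.0756
  r[Y,Y] = 1 (diagonal).

R is symmetric with unit diagonal. Assembling:

R = [[1, 0.0756],
 [0.0756, 1]]


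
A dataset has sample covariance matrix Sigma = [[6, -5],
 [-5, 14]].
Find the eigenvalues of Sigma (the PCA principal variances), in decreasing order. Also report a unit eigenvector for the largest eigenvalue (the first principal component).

Step 1 — characteristic polynomial of 2×2 Sigma:
  det(Sigma - λI) = λ² - trace · λ + det = 0.
  trace = 6 + 14 = 20, det = 6·14 - (-5)² = 59.
Step 2 — discriminant:
  Δ = trace² - 4·det = 400 - 236 = 164.
Step 3 — eigenvalues:
  λ = (trace ± √Δ)/2 = (20 ± 12.8062)/2,
  λ_1 = 16.4031,  λ_2 = 3.5969.

Step 4 — unit eigenvector for λ_1: solve (Sigma - λ_1 I)v = 0. First row:
  (6 - 16.4031)·v_x + (-5)·v_y = 0, i.e. (-10.4031)·v_x + (-5)·v_y = 0,
  so v ∝ (b, λ_1 - a) = (-5, 10.4031); multiply by -1 so the first entry is positive: u = (5, -10.4031).
  ||u|| = √((5)² + (-10.4031)²) = √(133.225) ≈ 11.5423,
  v_1 = u/||u|| ≈ (0.4332, -0.9013) (||v_1|| = 1).

λ_1 = 16.4031,  λ_2 = 3.5969;  v_1 ≈ (0.4332, -0.9013)


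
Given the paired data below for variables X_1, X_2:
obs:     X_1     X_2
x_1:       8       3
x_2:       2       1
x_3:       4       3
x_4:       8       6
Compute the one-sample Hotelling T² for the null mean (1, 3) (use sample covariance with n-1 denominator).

Step 1 — sample mean vector:
  mean(X_1) = (8 + 2 + 4 + 8) / 4 = 22/4 = 5.5
  mean(X_2) = (3 + 1 + 3 + 6) / 4 = 13/4 = 3.25
  x̄ = (5.5, 3.25),  deviation x̄ - mu_0 = (5.5, 3.25) - (1, 3) = (4.5, 0.25).

Step 2 — sample covariance matrix, S[i,j] = (1/(n-1)) · Σ_k (x_{k,i} - mean_i) · (x_{k,j} - mean_j), divisor n-1 = 3:
  S[X_1,X_1] = ((2.5)·(2.5) + (-3.5)·(-3.5) + (-1.5)·(-1.5) + (2.5)·(2.5)) / 3 = 27/3 = 9
  S[X_1,X_2] = ((2.5)·(-0.25) + (-3.5)·(-2.25) + (-1.5)·(-0.25) + (2.5)·(2.75)) / 3 = 14.5/3 = 4.8333
  S[X_2,X_2] = ((-0.25)·(-0.25) + (-2.25)·(-2.25) + (-0.25)·(-0.25) + (2.75)·(2.75)) / 3 = 12.75/3 = 4.25
  S = [[9, 4.8333],
 [4.8333, 4.25]].

Step 3 — invert S. det(S) = 9·4.25 - (4.8333)² = 14.8889.
  S^{-1} = (1/det) · [[d, -b], [-b, a]] = [[0.2854, -0.3246],
 [-0.3246, 0.6045]].

Step 4 — quadratic form (x̄ - mu_0)^T · S^{-1} · (x̄ - mu_0):
  S^{-1} · (x̄ - mu_0) = (1.2034, -1.3097),
  (x̄ - mu_0)^T · [...] = (4.5)·(1.2034) + (0.25)·(-1.3097) = 5.0877.

Step 5 — scale by n: T² = 4 · 5.0877 = 20.3507.

T² ≈ 20.3507


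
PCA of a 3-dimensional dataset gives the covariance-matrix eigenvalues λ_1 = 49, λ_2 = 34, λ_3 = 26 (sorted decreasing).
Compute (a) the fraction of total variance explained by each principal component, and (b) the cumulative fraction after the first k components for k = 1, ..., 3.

Step 1 — total variance = trace(Sigma) = Σ λ_i = 49 + 34 + 26 = 109.

Step 2 — fraction explained by component i = λ_i / Σ λ:
  PC1: 49/109 = 0.4495
  PC2: 34/109 = 0.3119
  PC3: 26/109 = 0.2385

Step 3 — cumulative fraction after k components = (λ_1 + ... + λ_k) / Σ λ:
  k = 1: 49/109 = 0.4495
  k = 2: (49 + 34)/109 = 83/109 = 0.7615
  k = 3: (49 + 34 + 26)/109 = 109/109 = 1

Summary (fraction, with percent):

explained: PC1 0.4495 (44.95%), PC2 0.3119 (31.19%), PC3 0.2385 (23.85%);  cumulative: 0.4495, 0.7615, 1


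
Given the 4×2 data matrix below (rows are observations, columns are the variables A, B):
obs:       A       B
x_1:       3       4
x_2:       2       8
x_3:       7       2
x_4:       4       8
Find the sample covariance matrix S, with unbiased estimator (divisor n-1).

Step 1 — column means:
  mean(A) = (3 + 2 + 7 + 4) / 4 = 16/4 = 4
  mean(B) = (4 + 8 + 2 + 8) / 4 = 22/4 = 5.5

Step 2 — sample covariance S[i,j] = (1/(n-1)) · Σ_k (x_{k,i} - mean_i) · (x_{k,j} - mean_j), with n-1 = 3.
  S[A,A] = ((-1)·(-1) + (-2)·(-2) + (3)·(3) + (0)·(0)) / 3 = 14/3 = 4.6667
  S[A,B] = ((-1)·(-1.5) + (-2)·(2.5) + (3)·(-3.5) + (0)·(2.5)) / 3 = -14/3 = -4.6667
  S[B,B] = ((-1.5)·(-1.5) + (2.5)·(2.5) + (-3.5)·(-3.5) + (2.5)·(2.5)) / 3 = 27/3 = 9

S is symmetric (S[j,i] = S[i,j]). Assembling:

S = [[4.6667, -4.6667],
 [-4.6667, 9]]


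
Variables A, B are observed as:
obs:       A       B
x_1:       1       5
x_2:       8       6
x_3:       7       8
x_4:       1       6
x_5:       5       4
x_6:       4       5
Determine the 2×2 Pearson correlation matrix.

Step 1 — column means:
  mean(A) = (1 + 8 + 7 + 1 + 5 + 4) / 6 = 26/6 = 4.3333
  mean(B) = (5 + 6 + 8 + 6 + 4 + 5) / 6 = 34/6 = 5.6667

Step 2 — sample variances and covariances s[i,j] = (1/(n-1)) · Σ_k (x_{k,i} - mean_i) · (x_{k,j} - mean_j), with n-1 = 5:
  s[A,A] = ((-3.3333)·(-3.3333) + (3.6667)·(3.6667) + (2.6667)·(2.6667) + (-3.3333)·(-3.3333) + (0.6667)·(0.6667) + (-0.3333)·(-0.3333)) / 5 = 43.3333/5 = 8.6667
  s[A,B] = ((-3.3333)·(-0.6667) + (3.6667)·(0.3333) + (2.6667)·(2.3333) + (-3.3333)·(0.3333) + (0.6667)·(-1.6667) + (-0.3333)·(-0.6667)) / 5 = 7.6667/5 = 1.5333
  s[B,B] = ((-0.6667)·(-0.6667) + (0.3333)·(0.3333) + (2.3333)·(2.3333) + (0.3333)·(0.3333) + (-1.6667)·(-1.6667) + (-0.6667)·(-0.6667)) / 5 = 9.3333/5 = 1.8667
  Sample standard deviations s_i = √(s[i,i]):
  s(A) = √(8.6667) = 2.9439
  s(B) = √(1.8667) = 1.3663

Step 3 — r_{ij} = s_{ij} / (s_i · s_j):
  r[A,A] = 1 (diagonal).
  r[A,B] = 1.5333 / (2.9439 · 1.3663) = 1.5333 / 4.0222 = 0.3812
  r[B,B] = 1 (diagonal).

R is symmetric with unit diagonal. Assembling:

R = [[1, 0.3812],
 [0.3812, 1]]


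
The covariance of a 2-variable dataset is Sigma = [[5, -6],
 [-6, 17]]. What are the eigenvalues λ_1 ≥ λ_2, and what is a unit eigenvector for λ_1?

Step 1 — characteristic polynomial of 2×2 Sigma:
  det(Sigma - λI) = λ² - trace · λ + det = 0.
  trace = 5 + 17 = 22, det = 5·17 - (-6)² = 49.
Step 2 — discriminant:
  Δ = trace² - 4·det = 484 - 196 = 288.
Step 3 — eigenvalues:
  λ = (trace ± √Δ)/2 = (22 ± 16.9706)/2,
  λ_1 = 19.4853,  λ_2 = 2.5147.

Step 4 — unit eigenvector for λ_1: solve (Sigma - λ_1 I)v = 0. First row:
  (5 - 19.4853)·v_x + (-6)·v_y = 0, i.e. (-14.4853)·v_x + (-6)·v_y = 0,
  so v ∝ (b, λ_1 - a) = (-6, 14.4853); multiply by -1 so the first entry is positive: u = (6, -14.4853).
  ||u|| = √((6)² + (-14.4853)²) = √(245.8234) ≈ 15.6788,
  v_1 = u/||u|| ≈ (0.3827, -0.9239) (||v_1|| = 1).

λ_1 = 19.4853,  λ_2 = 2.5147;  v_1 ≈ (0.3827, -0.9239)


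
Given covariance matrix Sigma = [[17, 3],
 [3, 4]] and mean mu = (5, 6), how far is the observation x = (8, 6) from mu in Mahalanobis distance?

Step 1 — centre the observation: (x - mu) = (3, 0).

Step 2 — invert Sigma. det(Sigma) = 17·4 - (3)² = 59.
  Sigma^{-1} = (1/det) · [[d, -b], [-b, a]] = [[0.0678, -0.0508],
 [-0.0508, 0.2881]].

Step 3 — form the quadratic (x - mu)^T · Sigma^{-1} · (x - mu):
  Sigma^{-1} · (x - mu) = (0.2034, -0.1525).
  (x - mu)^T · [Sigma^{-1} · (x - mu)] = (3)·(0.2034) + (0)·(-0.1525) = 0.6102.

Step 4 — take square root: d = √(0.6102) ≈ 0.7811.

d(x, mu) = √(0.6102) ≈ 0.7811


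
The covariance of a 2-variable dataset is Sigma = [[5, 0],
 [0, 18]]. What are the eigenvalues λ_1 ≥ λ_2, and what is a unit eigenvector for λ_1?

Step 1 — characteristic polynomial of 2×2 Sigma:
  det(Sigma - λI) = λ² - trace · λ + det = 0.
  trace = 5 + 18 = 23, det = 5·18 - (0)² = 90.
Step 2 — discriminant:
  Δ = trace² - 4·det = 529 - 360 = 169.
Step 3 — eigenvalues:
  λ = (trace ± √Δ)/2 = (23 ± 13)/2,
  λ_1 = 18,  λ_2 = 5.

Step 4 — unit eigenvector for λ_1: Sigma is diagonal, so its eigenvectors are the coordinate axes. λ_1 = 18 is the diagonal entry on the second coordinate axis, hence
  v_1 = (0, 1) (||v_1|| = 1).

λ_1 = 18,  λ_2 = 5;  v_1 ≈ (0, 1)


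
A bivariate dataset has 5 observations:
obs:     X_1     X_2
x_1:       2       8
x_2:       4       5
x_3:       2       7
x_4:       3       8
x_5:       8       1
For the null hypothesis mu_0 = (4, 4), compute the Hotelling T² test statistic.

Step 1 — sample mean vector:
  mean(X_1) = (2 + 4 + 2 + 3 + 8) / 5 = 19/5 = 3.8
  mean(X_2) = (8 + 5 + 7 + 8 + 1) / 5 = 29/5 = 5.8
  x̄ = (3.8, 5.8),  deviation x̄ - mu_0 = (3.8, 5.8) - (4, 4) = (-0.2, 1.8).

Step 2 — sample covariance matrix, S[i,j] = (1/(n-1)) · Σ_k (x_{k,i} - mean_i) · (x_{k,j} - mean_j), divisor n-1 = 4:
  S[X_1,X_1] = ((-1.8)·(-1.8) + (0.2)·(0.2) + (-1.8)·(-1.8) + (-0.8)·(-0.8) + (4.2)·(4.2)) / 4 = 24.8/4 = 6.2
  S[X_1,X_2] = ((-1.8)·(2.2) + (0.2)·(-0.8) + (-1.8)·(1.2) + (-0.8)·(2.2) + (4.2)·(-4.8)) / 4 = -28.2/4 = -7.05
  S[X_2,X_2] = ((2.2)·(2.2) + (-0.8)·(-0.8) + (1.2)·(1.2) + (2.2)·(2.2) + (-4.8)·(-4.8)) / 4 = 34.8/4 = 8.7
  S = [[6.2, -7.05],
 [-7.05, 8.7]].

Step 3 — invert S. det(S) = 6.2·8.7 - (-7.05)² = 4.2375.
  S^{-1} = (1/det) · [[d, -b], [-b, a]] = [[2.0531, 1.6637],
 [1.6637, 1.4631]].

Step 4 — quadratic form (x̄ - mu_0)^T · S^{-1} · (x̄ - mu_0):
  S^{-1} · (x̄ - mu_0) = (2.5841, 2.3009),
  (x̄ - mu_0)^T · [...] = (-0.2)·(2.5841) + (1.8)·(2.3009) = 3.6248.

Step 5 — scale by n: T² = 5 · 3.6248 = 18.1239.

T² ≈ 18.1239


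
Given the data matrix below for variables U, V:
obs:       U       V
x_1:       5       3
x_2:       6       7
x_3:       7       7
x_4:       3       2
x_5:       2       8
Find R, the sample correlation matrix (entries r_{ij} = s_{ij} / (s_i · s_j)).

Step 1 — column means:
  mean(U) = (5 + 6 + 7 + 3 + 2) / 5 = 23/5 = 4.6
  mean(V) = (3 + 7 + 7 + 2 + 8) / 5 = 27/5 = 5.4

Step 2 — sample variances and covariances s[i,j] = (1/(n-1)) · Σ_k (x_{k,i} - mean_i) · (x_{k,j} - mean_j), with n-1 = 4:
  s[U,U] = ((0.4)·(0.4) + (1.4)·(1.4) + (2.4)·(2.4) + (-1.6)·(-1.6) + (-2.6)·(-2.6)) / 4 = 17.2/4 = 4.3
  s[U,V] = ((0.4)·(-2.4) + (1.4)·(1.6) + (2.4)·(1.6) + (-1.6)·(-3.4) + (-2.6)·(2.6)) / 4 = 3.8/4 = 0.95
  s[V,V] = ((-2.4)·(-2.4) + (1.6)·(1.6) + (1.6)·(1.6) + (-3.4)·(-3.4) + (2.6)·(2.6)) / 4 = 29.2/4 = 7.3
  Sample standard deviations s_i = √(s[i,i]):
  s(U) = √(4.3) = 2.0736
  s(V) = √(7.3) = 2.7019

Step 3 — r_{ij} = s_{ij} / (s_i · s_j):
  r[U,U] = 1 (diagonal).
  r[U,V] = 0.95 / (2.0736 · 2.7019) = 0.95 / 5.6027 = 0.1696
  r[V,V] = 1 (diagonal).

R is symmetric with unit diagonal. Assembling:

R = [[1, 0.1696],
 [0.1696, 1]]


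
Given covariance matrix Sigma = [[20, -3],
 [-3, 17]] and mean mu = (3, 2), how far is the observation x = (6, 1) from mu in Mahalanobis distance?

Step 1 — centre the observation: (x - mu) = (3, -1).

Step 2 — invert Sigma. det(Sigma) = 20·17 - (-3)² = 331.
  Sigma^{-1} = (1/det) · [[d, -b], [-b, a]] = [[0.0514, 0.0091],
 [0.0091, 0.0604]].

Step 3 — form the quadratic (x - mu)^T · Sigma^{-1} · (x - mu):
  Sigma^{-1} · (x - mu) = (0.145, -0.0332).
  (x - mu)^T · [Sigma^{-1} · (x - mu)] = (3)·(0.145) + (-1)·(-0.0332) = 0.4683.

Step 4 — take square root: d = √(0.4683) ≈ 0.6843.

d(x, mu) = √(0.4683) ≈ 0.6843


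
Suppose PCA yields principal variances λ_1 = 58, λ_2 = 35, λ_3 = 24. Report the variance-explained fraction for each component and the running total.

Step 1 — total variance = trace(Sigma) = Σ λ_i = 58 + 35 + 24 = 117.

Step 2 — fraction explained by component i = λ_i / Σ λ:
  PC1: 58/117 = 0.4957
  PC2: 35/117 = 0.2991
  PC3: 24/117 = 0.2051

Step 3 — cumulative fraction after k components = (λ_1 + ... + λ_k) / Σ λ:
  k = 1: 58/117 = 0.4957
  k = 2: (58 + 35)/117 = 93/117 = 0.7949
  k = 3: (58 + 35 + 24)/117 = 117/117 = 1

Summary (fraction, with percent):

explained: PC1 0.4957 (49.57%), PC2 0.2991 (29.91%), PC3 0.2051 (20.51%);  cumulative: 0.4957, 0.7949, 1


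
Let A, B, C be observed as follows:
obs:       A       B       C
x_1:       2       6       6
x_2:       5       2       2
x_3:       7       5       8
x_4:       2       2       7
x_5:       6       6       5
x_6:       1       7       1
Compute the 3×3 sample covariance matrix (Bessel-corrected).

Step 1 — column means:
  mean(A) = (2 + 5 + 7 + 2 + 6 + 1) / 6 = 23/6 = 3.8333
  mean(B) = (6 + 2 + 5 + 2 + 6 + 7) / 6 = 28/6 = 4.6667
  mean(C) = (6 + 2 + 8 + 7 + 5 + 1) / 6 = 29/6 = 4.8333

Step 2 — sample covariance S[i,j] = (1/(n-1)) · Σ_k (x_{k,i} - mean_i) · (x_{k,j} - mean_j), with n-1 = 5.
  S[A,A] = ((-1.8333)·(-1.8333) + (1.1667)·(1.1667) + (3.1667)·(3.1667) + (-1.8333)·(-1.8333) + (2.1667)·(2.1667) + (-2.8333)·(-2.8333)) / 5 = 30.8333/5 = 6.1667
  S[A,B] = ((-1.8333)·(1.3333) + (1.1667)·(-2.6667) + (3.1667)·(0.3333) + (-1.8333)·(-2.6667) + (2.1667)·(1.3333) + (-2.8333)·(2.3333)) / 5 = -3.3333/5 = -0.6667
  S[A,C] = ((-1.8333)·(1.1667) + (1.1667)·(-2.8333) + (3.1667)·(3.1667) + (-1.8333)·(2.1667) + (2.1667)·(0.1667) + (-2.8333)·(-3.8333)) / 5 = 11.8333/5 = 2.3667
  S[B,B] = ((1.3333)·(1.3333) + (-2.6667)·(-2.6667) + (0.3333)·(0.3333) + (-2.6667)·(-2.6667) + (1.3333)·(1.3333) + (2.3333)·(2.3333)) / 5 = 23.3333/5 = 4.6667
  S[B,C] = ((1.3333)·(1.1667) + (-2.6667)·(-2.8333) + (0.3333)·(3.1667) + (-2.6667)·(2.1667) + (1.3333)·(0.1667) + (2.3333)·(-3.8333)) / 5 = -4.3333/5 = -0.8667
  S[C,C] = ((1.1667)·(1.1667) + (-2.8333)·(-2.8333) + (3.1667)·(3.1667) + (2.1667)·(2.1667) + (0.1667)·(0.1667) + (-3.8333)·(-3.8333)) / 5 = 38.8333/5 = 7.7667

S is symmetric (S[j,i] = S[i,j]). Assembling:

S = [[6.1667, -0.6667, 2.3667],
 [-0.6667, 4.6667, -0.8667],
 [2.3667, -0.8667, 7.7667]]


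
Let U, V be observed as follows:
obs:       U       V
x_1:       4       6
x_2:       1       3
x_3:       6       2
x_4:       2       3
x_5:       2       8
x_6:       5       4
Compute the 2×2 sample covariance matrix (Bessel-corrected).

Step 1 — column means:
  mean(U) = (4 + 1 + 6 + 2 + 2 + 5) / 6 = 20/6 = 3.3333
  mean(V) = (6 + 3 + 2 + 3 + 8 + 4) / 6 = 26/6 = 4.3333

Step 2 — sample covariance S[i,j] = (1/(n-1)) · Σ_k (x_{k,i} - mean_i) · (x_{k,j} - mean_j), with n-1 = 5.
  S[U,U] = ((0.6667)·(0.6667) + (-2.3333)·(-2.3333) + (2.6667)·(2.6667) + (-1.3333)·(-1.3333) + (-1.3333)·(-1.3333) + (1.6667)·(1.6667)) / 5 = 19.3333/5 = 3.8667
  S[U,V] = ((0.6667)·(1.6667) + (-2.3333)·(-1.3333) + (2.6667)·(-2.3333) + (-1.3333)·(-1.3333) + (-1.3333)·(3.6667) + (1.6667)·(-0.3333)) / 5 = -5.6667/5 = -1.1333
  S[V,V] = ((1.6667)·(1.6667) + (-1.3333)·(-1.3333) + (-2.3333)·(-2.3333) + (-1.3333)·(-1.3333) + (3.6667)·(3.6667) + (-0.3333)·(-0.3333)) / 5 = 25.3333/5 = 5.0667

S is symmetric (S[j,i] = S[i,j]). Assembling:

S = [[3.8667, -1.1333],
 [-1.1333, 5.0667]]


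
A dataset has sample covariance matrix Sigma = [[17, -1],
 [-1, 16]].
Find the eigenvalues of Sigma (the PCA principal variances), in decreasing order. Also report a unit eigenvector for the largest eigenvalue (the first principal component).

Step 1 — characteristic polynomial of 2×2 Sigma:
  det(Sigma - λI) = λ² - trace · λ + det = 0.
  trace = 17 + 16 = 33, det = 17·16 - (-1)² = 271.
Step 2 — discriminant:
  Δ = trace² - 4·det = 1089 - 1084 = 5.
Step 3 — eigenvalues:
  λ = (trace ± √Δ)/2 = (33 ± 2.2361)/2,
  λ_1 = 17.618,  λ_2 = 15.382.

Step 4 — unit eigenvector for λ_1: solve (Sigma - λ_1 I)v = 0. First row:
  (17 - 17.618)·v_x + (-1)·v_y = 0, i.e. (-0.618)·v_x + (-1)·v_y = 0,
  so v ∝ (b, λ_1 - a) = (-1, 0.618); multiply by -1 so the first entry is positive: u = (1, -0.618).
  ||u|| = √((1)² + (-0.618)²) = √(1.382) ≈ 1.1756,
  v_1 = u/||u|| ≈ (0.8507, -0.5257) (||v_1|| = 1).

λ_1 = 17.618,  λ_2 = 15.382;  v_1 ≈ (0.8507, -0.5257)


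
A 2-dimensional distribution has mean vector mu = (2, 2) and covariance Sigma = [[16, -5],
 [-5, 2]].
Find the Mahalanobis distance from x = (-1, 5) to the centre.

Step 1 — centre the observation: (x - mu) = (-3, 3).

Step 2 — invert Sigma. det(Sigma) = 16·2 - (-5)² = 7.
  Sigma^{-1} = (1/det) · [[d, -b], [-b, a]] = [[0.2857, 0.7143],
 [0.7143, 2.2857]].

Step 3 — form the quadratic (x - mu)^T · Sigma^{-1} · (x - mu):
  Sigma^{-1} · (x - mu) = (1.2857, 4.7143).
  (x - mu)^T · [Sigma^{-1} · (x - mu)] = (-3)·(1.2857) + (3)·(4.7143) = 10.2857.

Step 4 — take square root: d = √(10.2857) ≈ 3.2071.

d(x, mu) = √(10.2857) ≈ 3.2071


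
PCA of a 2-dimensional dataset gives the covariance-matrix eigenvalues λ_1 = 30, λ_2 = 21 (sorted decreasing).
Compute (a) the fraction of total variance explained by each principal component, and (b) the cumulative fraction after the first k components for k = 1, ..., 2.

Step 1 — total variance = trace(Sigma) = Σ λ_i = 30 + 21 = 51.

Step 2 — fraction explained by component i = λ_i / Σ λ:
  PC1: 30/51 = 0.5882
  PC2: 21/51 = 0.4118

Step 3 — cumulative fraction after k components = (λ_1 + ... + λ_k) / Σ λ:
  k = 1: 30/51 = 0.5882
  k = 2: (30 + 21)/51 = 51/51 = 1

Summary (fraction, with percent):

explained: PC1 0.5882 (58.82%), PC2 0.4118 (41.18%);  cumulative: 0.5882, 1
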